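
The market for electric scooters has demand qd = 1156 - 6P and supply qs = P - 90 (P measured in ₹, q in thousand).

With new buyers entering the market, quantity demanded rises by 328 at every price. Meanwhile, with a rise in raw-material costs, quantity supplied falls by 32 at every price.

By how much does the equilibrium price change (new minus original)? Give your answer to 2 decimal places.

Original equilibrium: 1156 - 6P = P - 90 gives 1246 = 7P, so P = 178 and q = 88.
The new curves are qd = 1484 - 6P (demand) and qs = P - 122 (supply).
Equate the new curves: 1484 - 6P = P - 122, giving 1606 = 7P, P = 1606/7 ≈ 229.4286, q = 752/7 ≈ 107.4286.
ΔP = 229.4286 − 178 = +51.43.

+51.43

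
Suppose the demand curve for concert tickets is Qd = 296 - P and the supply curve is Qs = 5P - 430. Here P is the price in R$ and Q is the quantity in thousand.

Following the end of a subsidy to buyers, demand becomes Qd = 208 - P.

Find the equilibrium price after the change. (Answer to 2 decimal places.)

Solve the original market: 296 - P = 5P - 430, hence P = 121 and Q = 175.
With the change applied: demand Qd = 208 - P, supply Qs = 5P - 430.
New equilibrium: 208 - P = 5P - 430 ⇒ 638 = 6P ⇒ P = 319/3 ≈ 106.3333, Q = 305/3 ≈ 101.6667.

106.33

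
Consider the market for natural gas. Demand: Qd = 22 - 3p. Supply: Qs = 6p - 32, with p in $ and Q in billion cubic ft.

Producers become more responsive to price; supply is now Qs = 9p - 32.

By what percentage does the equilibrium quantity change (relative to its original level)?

Before the shock: 22 - 3p = 6p - 32 ⇒ 54 = 9p ⇒ p = 6, Q = 4.
After the shift, demand is Qd = 22 - 3p and supply is Qs = 9p - 32.
Setting them equal: 22 - 3p = 9p - 32 → 54 = 12p, so p = 4.5 and Q = 8.5.
%ΔQ = (8.5 − 4) / 4 × 100 = +112.5%.

+112.5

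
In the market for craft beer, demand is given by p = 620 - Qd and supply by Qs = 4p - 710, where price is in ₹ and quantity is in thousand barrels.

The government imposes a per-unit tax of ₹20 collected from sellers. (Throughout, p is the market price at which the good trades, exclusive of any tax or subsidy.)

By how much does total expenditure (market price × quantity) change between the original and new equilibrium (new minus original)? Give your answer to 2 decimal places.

Original equilibrium: 620 - p = 4p - 710 gives 1330 = 5p, so p = 266 and Q = 354.
Since sellers keep the price net of the tax, the effective supply curve becomes Qs = 4p - 790.
Equate the new curves: 620 - p = 4p - 790, giving 1410 = 5p, p = 282, Q = 338.
Expenditure moves from 266×354 = 94164 to 282×338 = 95316; change = +1152.00.

+1152.00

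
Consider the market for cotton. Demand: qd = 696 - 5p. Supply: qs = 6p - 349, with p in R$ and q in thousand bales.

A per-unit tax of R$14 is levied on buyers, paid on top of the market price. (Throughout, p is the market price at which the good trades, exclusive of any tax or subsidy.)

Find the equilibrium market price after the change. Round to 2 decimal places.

88.64

Before the shock: 696 - 5p = 6p - 349 ⇒ 1045 = 11p ⇒ p = 95, q = 221.
Since buyers pay the price plus the tax, the effective demand curve becomes qd = 626 - 5p.
Clearing the new market: 626 - 5p = 6p - 349, so p = 975/11 ≈ 88.6364 and q = 2011/11 ≈ 182.8182.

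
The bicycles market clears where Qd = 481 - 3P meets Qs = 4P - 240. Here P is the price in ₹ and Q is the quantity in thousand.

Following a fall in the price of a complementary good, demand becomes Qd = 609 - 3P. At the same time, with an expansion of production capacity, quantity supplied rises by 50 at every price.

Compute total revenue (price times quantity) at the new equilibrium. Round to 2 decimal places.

Original equilibrium: 481 - 3P = 4P - 240 gives 721 = 7P, so P = 103 and Q = 172.
With the change applied: demand Qd = 609 - 3P, supply Qs = 4P - 190.
Equate the new curves: 609 - 3P = 4P - 190, giving 799 = 7P, P = 799/7 ≈ 114.1429, Q = 1866/7 ≈ 266.5714.
New expenditure = 114.1429 × 266.5714 = 30427.22.

30427.22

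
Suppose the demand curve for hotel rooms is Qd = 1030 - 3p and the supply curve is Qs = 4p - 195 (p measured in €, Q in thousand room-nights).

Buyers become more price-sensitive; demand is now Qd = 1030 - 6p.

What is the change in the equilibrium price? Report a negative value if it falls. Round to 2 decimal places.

-52.50

Before the shock: 1030 - 3p = 4p - 195 ⇒ 1225 = 7p ⇒ p = 175, Q = 505.
The new curves are Qd = 1030 - 6p (demand) and Qs = 4p - 195 (supply).
Setting them equal: 1030 - 6p = 4p - 195 → 1225 = 10p, so p = 122.5 and Q = 295.
Δp = 122.5 − 175 = -52.50.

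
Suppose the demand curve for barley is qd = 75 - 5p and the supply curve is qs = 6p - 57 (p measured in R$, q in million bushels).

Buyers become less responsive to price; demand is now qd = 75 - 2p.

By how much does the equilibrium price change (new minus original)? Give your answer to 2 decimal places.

+4.50

Before the shock: 75 - 5p = 6p - 57 ⇒ 132 = 11p ⇒ p = 12, q = 15.
With the change applied: demand qd = 75 - 2p, supply qs = 6p - 57.
Equate the new curves: 75 - 2p = 6p - 57, giving 132 = 8p, p = 16.5, q = 42.
Δp = 16.5 − 12 = +4.50.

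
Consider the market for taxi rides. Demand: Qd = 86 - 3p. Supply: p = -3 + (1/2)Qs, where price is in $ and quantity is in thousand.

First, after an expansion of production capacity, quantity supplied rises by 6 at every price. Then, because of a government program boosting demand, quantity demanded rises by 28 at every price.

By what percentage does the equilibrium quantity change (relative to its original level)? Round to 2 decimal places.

+38.95

Initially, 86 - 3p = 2p + 6, so 80 = 5p and p = 16, Q = 38.
The new curves are Qd = 114 - 3p (demand) and Qs = 2p + 12 (supply).
Setting them equal: 114 - 3p = 2p + 12 → 102 = 5p, so p = 20.4 and Q = 52.8.
%ΔQ = (52.8 − 38) / 38 × 100 = +38.95%.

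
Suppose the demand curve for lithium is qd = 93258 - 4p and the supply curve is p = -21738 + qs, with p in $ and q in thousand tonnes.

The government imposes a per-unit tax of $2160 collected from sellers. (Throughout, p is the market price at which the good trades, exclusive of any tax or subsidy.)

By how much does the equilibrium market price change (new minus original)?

Before the shock: 93258 - 4p = p + 21738 ⇒ 71520 = 5p ⇒ p = 14304, q = 36042.
Since sellers keep the price net of the tax, the effective supply curve becomes qs = p + 19578.
Equate the new curves: 93258 - 4p = p + 19578, giving 73680 = 5p, p = 14736, q = 34314.
Δp = 14736 − 14304 = +432.

+432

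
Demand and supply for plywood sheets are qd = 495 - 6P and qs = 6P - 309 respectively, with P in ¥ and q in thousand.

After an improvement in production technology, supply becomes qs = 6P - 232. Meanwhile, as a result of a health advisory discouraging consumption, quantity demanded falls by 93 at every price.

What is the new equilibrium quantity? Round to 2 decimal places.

Before the shock: 495 - 6P = 6P - 309 ⇒ 804 = 12P ⇒ P = 67, q = 93.
With the change applied: demand qd = 402 - 6P, supply qs = 6P - 232.
Clearing the new market: 402 - 6P = 6P - 232, so P = 317/6 ≈ 52.8333 and q = 85.

85.00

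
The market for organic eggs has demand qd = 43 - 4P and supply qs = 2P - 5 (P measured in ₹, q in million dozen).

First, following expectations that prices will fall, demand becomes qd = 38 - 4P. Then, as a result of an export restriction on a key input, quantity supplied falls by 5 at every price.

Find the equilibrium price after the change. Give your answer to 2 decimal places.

Initially, 43 - 4P = 2P - 5, so 48 = 6P and P = 8, q = 11.
With the change applied: demand qd = 38 - 4P, supply qs = 2P - 10.
Clearing the new market: 38 - 4P = 2P - 10, so P = 8 and q = 6.

8.00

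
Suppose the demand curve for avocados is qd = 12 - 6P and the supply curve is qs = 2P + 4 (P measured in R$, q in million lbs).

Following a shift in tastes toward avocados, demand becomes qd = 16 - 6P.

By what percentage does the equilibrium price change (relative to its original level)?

Original equilibrium: 12 - 6P = 2P + 4 gives 8 = 8P, so P = 1 and q = 6.
The shock moves the curves to qd = 16 - 6P and qs = 2P + 4.
New equilibrium: 16 - 6P = 2P + 4 ⇒ 12 = 8P ⇒ P = 1.5, q = 7.
%ΔP = (1.5 − 1) / 1 × 100 = +50%.

+50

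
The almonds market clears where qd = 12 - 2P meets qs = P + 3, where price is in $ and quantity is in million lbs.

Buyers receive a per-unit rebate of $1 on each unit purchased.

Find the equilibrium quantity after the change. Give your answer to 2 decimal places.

6.67

Solve the original market: 12 - 2P = P + 3, hence P = 3 and q = 6.
Since buyers' out-of-pocket price is the market price minus the rebate, the effective demand curve becomes qd = 14 - 2P.
Equate the new curves: 14 - 2P = P + 3, giving 11 = 3P, P = 11/3 ≈ 3.6667, q = 20/3 ≈ 6.6667.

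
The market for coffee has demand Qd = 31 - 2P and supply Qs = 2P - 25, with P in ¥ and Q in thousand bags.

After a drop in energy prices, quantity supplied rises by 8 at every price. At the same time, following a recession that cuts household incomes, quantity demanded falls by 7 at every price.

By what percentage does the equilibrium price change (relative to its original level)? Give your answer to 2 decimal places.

Solve the original market: 31 - 2P = 2P - 25, hence P = 14 and Q = 3.
The shock moves the curves to Qd = 24 - 2P and Qs = 2P - 17.
Clearing the new market: 24 - 2P = 2P - 17, so P = 10.25 and Q = 3.5.
%ΔP = (10.25 − 14) / 14 × 100 = -26.79%.

-26.79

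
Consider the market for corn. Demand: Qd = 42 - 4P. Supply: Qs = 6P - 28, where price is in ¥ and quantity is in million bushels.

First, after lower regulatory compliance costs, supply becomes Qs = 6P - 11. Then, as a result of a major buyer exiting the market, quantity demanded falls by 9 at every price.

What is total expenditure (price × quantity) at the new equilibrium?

Original equilibrium: 42 - 4P = 6P - 28 gives 70 = 10P, so P = 7 and Q = 14.
After the shift, demand is Qd = 33 - 4P and supply is Qs = 6P - 11.
Setting them equal: 33 - 4P = 6P - 11 → 44 = 10P, so P = 4.4 and Q = 15.4.
New expenditure = 4.4 × 15.4 = 67.76.

67.76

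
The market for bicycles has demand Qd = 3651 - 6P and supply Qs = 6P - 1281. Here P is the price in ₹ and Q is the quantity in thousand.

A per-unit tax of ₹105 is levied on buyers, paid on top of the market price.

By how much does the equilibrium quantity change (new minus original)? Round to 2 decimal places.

-315.00

Solve the original market: 3651 - 6P = 6P - 1281, hence P = 411 and Q = 1185.
Since buyers pay the price plus the tax, the effective demand curve becomes Qd = 3021 - 6P.
New equilibrium: 3021 - 6P = 6P - 1281 ⇒ 4302 = 12P ⇒ P = 358.5, Q = 870.
ΔQ = 870 − 1185 = -315.00.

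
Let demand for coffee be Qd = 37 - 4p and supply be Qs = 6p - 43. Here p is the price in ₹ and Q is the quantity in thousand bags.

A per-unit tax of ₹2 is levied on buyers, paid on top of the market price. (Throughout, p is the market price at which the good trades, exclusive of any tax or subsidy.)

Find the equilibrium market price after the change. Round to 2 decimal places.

Solve the original market: 37 - 4p = 6p - 43, hence p = 8 and Q = 5.
Since buyers pay the price plus the tax, the effective demand curve becomes Qd = 29 - 4p.
Setting them equal: 29 - 4p = 6p - 43 → 72 = 10p, so p = 7.2 and Q = 0.2.

7.20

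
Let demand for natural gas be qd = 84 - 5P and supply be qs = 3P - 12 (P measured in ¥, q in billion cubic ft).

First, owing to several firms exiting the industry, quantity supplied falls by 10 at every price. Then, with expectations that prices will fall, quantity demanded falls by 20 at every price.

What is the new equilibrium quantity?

10.25

Original equilibrium: 84 - 5P = 3P - 12 gives 96 = 8P, so P = 12 and q = 24.
The new curves are qd = 64 - 5P (demand) and qs = 3P - 22 (supply).
New equilibrium: 64 - 5P = 3P - 22 ⇒ 86 = 8P ⇒ P = 10.75, q = 10.25.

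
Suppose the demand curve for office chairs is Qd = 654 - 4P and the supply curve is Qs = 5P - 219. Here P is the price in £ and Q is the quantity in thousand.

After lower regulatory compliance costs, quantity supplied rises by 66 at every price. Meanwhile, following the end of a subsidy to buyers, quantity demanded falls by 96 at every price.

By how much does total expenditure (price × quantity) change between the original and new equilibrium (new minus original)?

Initially, 654 - 4P = 5P - 219, so 873 = 9P and P = 97, Q = 266.
With the change applied: demand Qd = 558 - 4P, supply Qs = 5P - 153.
Clearing the new market: 558 - 4P = 5P - 153, so P = 79 and Q = 242.
Expenditure moves from 97×266 = 25802 to 79×242 = 19118; change = -6684.

-6684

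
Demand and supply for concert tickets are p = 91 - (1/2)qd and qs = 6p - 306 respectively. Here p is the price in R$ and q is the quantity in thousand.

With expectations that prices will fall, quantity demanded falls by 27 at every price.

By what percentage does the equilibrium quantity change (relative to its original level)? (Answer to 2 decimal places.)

Solve the original market: 182 - 2p = 6p - 306, hence p = 61 and q = 60.
With the change applied: demand qd = 155 - 2p, supply qs = 6p - 306.
New equilibrium: 155 - 2p = 6p - 306 ⇒ 461 = 8p ⇒ p = 57.625, q = 39.75.
%Δq = (39.75 − 60) / 60 × 100 = -33.75%.

-33.75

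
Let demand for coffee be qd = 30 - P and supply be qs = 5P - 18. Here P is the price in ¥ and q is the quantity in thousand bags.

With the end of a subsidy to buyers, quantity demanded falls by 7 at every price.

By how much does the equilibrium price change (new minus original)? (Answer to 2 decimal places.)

-1.17

Solve the original market: 30 - P = 5P - 18, hence P = 8 and q = 22.
The new curves are qd = 23 - P (demand) and qs = 5P - 18 (supply).
New equilibrium: 23 - P = 5P - 18 ⇒ 41 = 6P ⇒ P = 41/6 ≈ 6.8333, q = 97/6 ≈ 16.1667.
ΔP = 6.8333 − 8 = -1.17.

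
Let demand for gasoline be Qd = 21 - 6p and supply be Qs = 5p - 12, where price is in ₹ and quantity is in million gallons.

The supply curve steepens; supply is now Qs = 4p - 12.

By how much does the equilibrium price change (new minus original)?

Solve the original market: 21 - 6p = 5p - 12, hence p = 3 and Q = 3.
After the shift, demand is Qd = 21 - 6p and supply is Qs = 4p - 12.
Clearing the new market: 21 - 6p = 4p - 12, so p = 3.3 and Q = 1.2.
Δp = 3.3 − 3 = +0.3.

+0.3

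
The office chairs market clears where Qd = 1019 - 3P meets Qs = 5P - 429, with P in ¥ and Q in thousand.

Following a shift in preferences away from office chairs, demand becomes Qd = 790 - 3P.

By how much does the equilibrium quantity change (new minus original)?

Original equilibrium: 1019 - 3P = 5P - 429 gives 1448 = 8P, so P = 181 and Q = 476.
With the change applied: demand Qd = 790 - 3P, supply Qs = 5P - 429.
Setting them equal: 790 - 3P = 5P - 429 → 1219 = 8P, so P = 152.375 and Q = 332.875.
ΔQ = 332.875 − 476 = -143.125.

-143.125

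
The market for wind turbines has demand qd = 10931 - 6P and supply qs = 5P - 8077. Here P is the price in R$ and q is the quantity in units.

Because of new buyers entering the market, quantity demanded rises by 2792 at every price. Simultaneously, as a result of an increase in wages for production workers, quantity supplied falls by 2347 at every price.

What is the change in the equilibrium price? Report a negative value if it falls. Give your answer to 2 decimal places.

+467.18

Initially, 10931 - 6P = 5P - 8077, so 19008 = 11P and P = 1728, q = 563.
With the change applied: demand qd = 13723 - 6P, supply qs = 5P - 10424.
New equilibrium: 13723 - 6P = 5P - 10424 ⇒ 24147 = 11P ⇒ P = 24147/11 ≈ 2195.1818, q = 6071/11 ≈ 551.9091.
ΔP = 2195.1818 − 1728 = +467.18.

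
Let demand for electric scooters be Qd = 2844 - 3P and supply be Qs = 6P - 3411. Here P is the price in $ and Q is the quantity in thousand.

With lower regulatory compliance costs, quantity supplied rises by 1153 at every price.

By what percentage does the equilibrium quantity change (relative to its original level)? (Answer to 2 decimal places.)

Before the shock: 2844 - 3P = 6P - 3411 ⇒ 6255 = 9P ⇒ P = 695, Q = 759.
The new curves are Qd = 2844 - 3P (demand) and Qs = 6P - 2258 (supply).
Setting them equal: 2844 - 3P = 6P - 2258 → 5102 = 9P, so P = 5102/9 ≈ 566.8889 and Q = 3430/3 ≈ 1143.3333.
%ΔQ = (1143.3333 − 759) / 759 × 100 = +50.64%.

+50.64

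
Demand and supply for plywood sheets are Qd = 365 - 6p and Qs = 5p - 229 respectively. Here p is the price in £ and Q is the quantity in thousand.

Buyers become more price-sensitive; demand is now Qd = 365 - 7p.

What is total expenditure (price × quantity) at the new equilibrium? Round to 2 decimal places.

Original equilibrium: 365 - 6p = 5p - 229 gives 594 = 11p, so p = 54 and Q = 41.
The shock moves the curves to Qd = 365 - 7p and Qs = 5p - 229.
Setting them equal: 365 - 7p = 5p - 229 → 594 = 12p, so p = 49.5 and Q = 18.5.
New expenditure = 49.5 × 18.5 = 915.75.

915.75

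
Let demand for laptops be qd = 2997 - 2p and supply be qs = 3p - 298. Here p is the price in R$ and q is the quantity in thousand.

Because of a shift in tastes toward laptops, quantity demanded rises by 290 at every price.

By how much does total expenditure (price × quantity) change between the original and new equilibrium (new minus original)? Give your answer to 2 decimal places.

Before the shock: 2997 - 2p = 3p - 298 ⇒ 3295 = 5p ⇒ p = 659, q = 1679.
After the shift, demand is qd = 3287 - 2p and supply is qs = 3p - 298.
New equilibrium: 3287 - 2p = 3p - 298 ⇒ 3585 = 5p ⇒ p = 717, q = 1853.
Expenditure moves from 659×1679 = 1106461 to 717×1853 = 1328601; change = +222140.00.

+222140.00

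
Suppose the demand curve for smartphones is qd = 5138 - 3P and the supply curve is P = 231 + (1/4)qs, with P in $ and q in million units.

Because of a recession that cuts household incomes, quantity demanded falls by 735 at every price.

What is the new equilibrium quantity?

2120

Original equilibrium: 5138 - 3P = 4P - 924 gives 6062 = 7P, so P = 866 and q = 2540.
After the shift, demand is qd = 4403 - 3P and supply is qs = 4P - 924.
Clearing the new market: 4403 - 3P = 4P - 924, so P = 761 and q = 2120.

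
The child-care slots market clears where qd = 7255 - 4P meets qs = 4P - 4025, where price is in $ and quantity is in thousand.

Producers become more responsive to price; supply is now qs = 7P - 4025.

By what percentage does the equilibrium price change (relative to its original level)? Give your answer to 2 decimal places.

-27.27

Solve the original market: 7255 - 4P = 4P - 4025, hence P = 1410 and q = 1615.
The new curves are qd = 7255 - 4P (demand) and qs = 7P - 4025 (supply).
Clearing the new market: 7255 - 4P = 7P - 4025, so P = 11280/11 ≈ 1025.4545 and q = 34685/11 ≈ 3153.1818.
%ΔP = (1025.4545 − 1410) / 1410 × 100 = -27.27%.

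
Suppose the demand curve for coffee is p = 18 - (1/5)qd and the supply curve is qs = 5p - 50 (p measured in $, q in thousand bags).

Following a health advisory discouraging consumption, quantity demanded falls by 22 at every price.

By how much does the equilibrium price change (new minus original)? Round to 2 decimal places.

-2.20

Original equilibrium: 90 - 5p = 5p - 50 gives 140 = 10p, so p = 14 and q = 20.
After the shift, demand is qd = 68 - 5p and supply is qs = 5p - 50.
Setting them equal: 68 - 5p = 5p - 50 → 118 = 10p, so p = 11.8 and q = 9.
Δp = 11.8 − 14 = -2.20.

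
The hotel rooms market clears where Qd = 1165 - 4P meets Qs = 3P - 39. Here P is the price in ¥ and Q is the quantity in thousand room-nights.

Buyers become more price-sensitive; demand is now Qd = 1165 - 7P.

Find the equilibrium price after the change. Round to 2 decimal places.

120.40

Solve the original market: 1165 - 4P = 3P - 39, hence P = 172 and Q = 477.
The shock moves the curves to Qd = 1165 - 7P and Qs = 3P - 39.
Clearing the new market: 1165 - 7P = 3P - 39, so P = 120.4 and Q = 322.2.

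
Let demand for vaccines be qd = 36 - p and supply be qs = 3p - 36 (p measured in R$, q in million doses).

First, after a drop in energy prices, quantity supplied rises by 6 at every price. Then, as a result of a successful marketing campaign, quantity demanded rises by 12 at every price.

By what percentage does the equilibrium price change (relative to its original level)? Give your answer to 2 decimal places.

Original equilibrium: 36 - p = 3p - 36 gives 72 = 4p, so p = 18 and q = 18.
The shock moves the curves to qd = 48 - p and qs = 3p - 30.
New equilibrium: 48 - p = 3p - 30 ⇒ 78 = 4p ⇒ p = 19.5, q = 28.5.
%Δp = (19.5 − 18) / 18 × 100 = +8.33%.

+8.33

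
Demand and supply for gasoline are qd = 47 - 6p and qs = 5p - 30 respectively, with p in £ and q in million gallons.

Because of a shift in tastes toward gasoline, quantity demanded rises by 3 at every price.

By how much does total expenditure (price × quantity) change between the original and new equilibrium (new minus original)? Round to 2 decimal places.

Solve the original market: 47 - 6p = 5p - 30, hence p = 7 and q = 5.
With the change applied: demand qd = 50 - 6p, supply qs = 5p - 30.
Setting them equal: 50 - 6p = 5p - 30 → 80 = 11p, so p = 80/11 ≈ 7.2727 and q = 70/11 ≈ 6.3636.
Expenditure moves from 7×5 = 35 to 7.2727×6.3636 = 46.2810; change = +11.28.

+11.28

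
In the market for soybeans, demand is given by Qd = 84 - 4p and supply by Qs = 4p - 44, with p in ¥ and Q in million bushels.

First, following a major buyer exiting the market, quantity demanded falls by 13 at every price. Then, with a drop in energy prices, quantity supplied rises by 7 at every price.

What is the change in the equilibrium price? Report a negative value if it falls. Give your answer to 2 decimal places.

-2.50

Solve the original market: 84 - 4p = 4p - 44, hence p = 16 and Q = 20.
After the shift, demand is Qd = 71 - 4p and supply is Qs = 4p - 37.
New equilibrium: 71 - 4p = 4p - 37 ⇒ 108 = 8p ⇒ p = 13.5, Q = 17.
Δp = 13.5 − 16 = -2.50.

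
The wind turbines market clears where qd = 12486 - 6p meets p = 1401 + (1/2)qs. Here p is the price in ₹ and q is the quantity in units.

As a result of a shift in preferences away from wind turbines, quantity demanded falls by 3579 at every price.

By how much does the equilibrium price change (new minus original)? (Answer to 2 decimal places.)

-447.38

Initially, 12486 - 6p = 2p - 2802, so 15288 = 8p and p = 1911, q = 1020.
The new curves are qd = 8907 - 6p (demand) and qs = 2p - 2802 (supply).
Clearing the new market: 8907 - 6p = 2p - 2802, so p = 1463.625 and q = 125.25.
Δp = 1463.625 − 1911 = -447.38.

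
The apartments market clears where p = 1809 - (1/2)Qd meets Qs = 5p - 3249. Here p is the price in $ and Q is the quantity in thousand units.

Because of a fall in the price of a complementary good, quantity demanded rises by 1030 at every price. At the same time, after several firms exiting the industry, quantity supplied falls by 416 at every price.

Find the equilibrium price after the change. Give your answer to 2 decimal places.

1187.57

Solve the original market: 3618 - 2p = 5p - 3249, hence p = 981 and Q = 1656.
The shock moves the curves to Qd = 4648 - 2p and Qs = 5p - 3665.
New equilibrium: 4648 - 2p = 5p - 3665 ⇒ 8313 = 7p ⇒ p = 8313/7 ≈ 1187.5714, Q = 15910/7 ≈ 2272.8571.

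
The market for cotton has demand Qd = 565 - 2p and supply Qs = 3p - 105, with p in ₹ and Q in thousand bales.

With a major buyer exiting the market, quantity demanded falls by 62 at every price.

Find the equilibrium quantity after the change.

259.8

Solve the original market: 565 - 2p = 3p - 105, hence p = 134 and Q = 297.
With the change applied: demand Qd = 503 - 2p, supply Qs = 3p - 105.
New equilibrium: 503 - 2p = 3p - 105 ⇒ 608 = 5p ⇒ p = 121.6, Q = 259.8.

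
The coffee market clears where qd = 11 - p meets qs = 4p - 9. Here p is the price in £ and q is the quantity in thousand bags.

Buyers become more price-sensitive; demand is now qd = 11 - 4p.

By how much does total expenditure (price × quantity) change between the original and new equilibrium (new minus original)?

-25.5

Solve the original market: 11 - p = 4p - 9, hence p = 4 and q = 7.
The shock moves the curves to qd = 11 - 4p and qs = 4p - 9.
Setting them equal: 11 - 4p = 4p - 9 → 20 = 8p, so p = 2.5 and q = 1.
Expenditure moves from 4×7 = 28 to 2.5×1 = 2.5; change = -25.5.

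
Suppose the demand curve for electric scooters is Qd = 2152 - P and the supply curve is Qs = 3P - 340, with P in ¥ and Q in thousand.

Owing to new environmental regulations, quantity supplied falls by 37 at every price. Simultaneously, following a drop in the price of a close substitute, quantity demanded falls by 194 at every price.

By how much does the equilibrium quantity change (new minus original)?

Solve the original market: 2152 - P = 3P - 340, hence P = 623 and Q = 1529.
With the change applied: demand Qd = 1958 - P, supply Qs = 3P - 377.
Setting them equal: 1958 - P = 3P - 377 → 2335 = 4P, so P = 583.75 and Q = 1374.25.
ΔQ = 1374.25 − 1529 = -154.75.

-154.75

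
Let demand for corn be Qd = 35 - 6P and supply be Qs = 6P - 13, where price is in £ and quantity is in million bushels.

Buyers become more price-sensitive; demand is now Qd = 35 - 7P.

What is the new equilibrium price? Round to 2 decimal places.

Original equilibrium: 35 - 6P = 6P - 13 gives 48 = 12P, so P = 4 and Q = 11.
The shock moves the curves to Qd = 35 - 7P and Qs = 6P - 13.
Setting them equal: 35 - 7P = 6P - 13 → 48 = 13P, so P = 48/13 ≈ 3.6923 and Q = 119/13 ≈ 9.1538.

3.69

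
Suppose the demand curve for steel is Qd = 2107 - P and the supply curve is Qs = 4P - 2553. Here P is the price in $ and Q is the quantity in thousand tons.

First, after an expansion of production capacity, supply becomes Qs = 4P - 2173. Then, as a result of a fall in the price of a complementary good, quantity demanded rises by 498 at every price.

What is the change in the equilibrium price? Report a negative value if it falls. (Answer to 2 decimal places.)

+23.60

Initially, 2107 - P = 4P - 2553, so 4660 = 5P and P = 932, Q = 1175.
The new curves are Qd = 2605 - P (demand) and Qs = 4P - 2173 (supply).
Setting them equal: 2605 - P = 4P - 2173 → 4778 = 5P, so P = 955.6 and Q = 1649.4.
ΔP = 955.6 − 932 = +23.60.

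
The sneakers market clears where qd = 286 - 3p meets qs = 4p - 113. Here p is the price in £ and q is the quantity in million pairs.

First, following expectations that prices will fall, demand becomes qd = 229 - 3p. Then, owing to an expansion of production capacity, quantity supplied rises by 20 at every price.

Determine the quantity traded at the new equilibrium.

91

Solve the original market: 286 - 3p = 4p - 113, hence p = 57 and q = 115.
The new curves are qd = 229 - 3p (demand) and qs = 4p - 93 (supply).
Clearing the new market: 229 - 3p = 4p - 93, so p = 46 and q = 91.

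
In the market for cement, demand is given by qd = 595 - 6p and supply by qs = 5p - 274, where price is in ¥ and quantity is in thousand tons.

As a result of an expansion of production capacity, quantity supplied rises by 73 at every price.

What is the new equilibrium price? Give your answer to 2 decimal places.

Initially, 595 - 6p = 5p - 274, so 869 = 11p and p = 79, q = 121.
With the change applied: demand qd = 595 - 6p, supply qs = 5p - 201.
New equilibrium: 595 - 6p = 5p - 201 ⇒ 796 = 11p ⇒ p = 796/11 ≈ 72.3636, q = 1769/11 ≈ 160.8182.

72.36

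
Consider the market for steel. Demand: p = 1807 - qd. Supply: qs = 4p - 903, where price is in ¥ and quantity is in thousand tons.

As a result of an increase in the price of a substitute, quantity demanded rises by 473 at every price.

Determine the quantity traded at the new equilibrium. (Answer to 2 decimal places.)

1643.40

Before the shock: 1807 - p = 4p - 903 ⇒ 2710 = 5p ⇒ p = 542, q = 1265.
With the change applied: demand qd = 2280 - p, supply qs = 4p - 903.
New equilibrium: 2280 - p = 4p - 903 ⇒ 3183 = 5p ⇒ p = 636.6, q = 1643.4.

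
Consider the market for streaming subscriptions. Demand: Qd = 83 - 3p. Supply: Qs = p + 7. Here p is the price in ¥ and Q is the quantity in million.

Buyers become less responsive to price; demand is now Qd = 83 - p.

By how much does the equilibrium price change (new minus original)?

+19

Original equilibrium: 83 - 3p = p + 7 gives 76 = 4p, so p = 19 and Q = 26.
With the change applied: demand Qd = 83 - p, supply Qs = p + 7.
Setting them equal: 83 - p = p + 7 → 76 = 2p, so p = 38 and Q = 45.
Δp = 38 − 19 = +19.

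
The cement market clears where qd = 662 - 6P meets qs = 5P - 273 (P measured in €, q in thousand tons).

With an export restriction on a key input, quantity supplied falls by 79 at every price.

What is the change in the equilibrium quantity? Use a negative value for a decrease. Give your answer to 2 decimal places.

-43.09

Solve the original market: 662 - 6P = 5P - 273, hence P = 85 and q = 152.
The shock moves the curves to qd = 662 - 6P and qs = 5P - 352.
Setting them equal: 662 - 6P = 5P - 352 → 1014 = 11P, so P = 1014/11 ≈ 92.1818 and q = 1198/11 ≈ 108.9091.
Δq = 108.9091 − 152 = -43.09.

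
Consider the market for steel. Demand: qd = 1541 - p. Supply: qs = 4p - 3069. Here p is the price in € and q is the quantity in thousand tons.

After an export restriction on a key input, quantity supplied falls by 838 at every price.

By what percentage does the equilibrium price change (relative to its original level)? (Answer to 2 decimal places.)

+18.18

Solve the original market: 1541 - p = 4p - 3069, hence p = 922 and q = 619.
The new curves are qd = 1541 - p (demand) and qs = 4p - 3907 (supply).
New equilibrium: 1541 - p = 4p - 3907 ⇒ 5448 = 5p ⇒ p = 1089.6, q = 451.4.
%Δp = (1089.6 − 922) / 922 × 100 = +18.18%.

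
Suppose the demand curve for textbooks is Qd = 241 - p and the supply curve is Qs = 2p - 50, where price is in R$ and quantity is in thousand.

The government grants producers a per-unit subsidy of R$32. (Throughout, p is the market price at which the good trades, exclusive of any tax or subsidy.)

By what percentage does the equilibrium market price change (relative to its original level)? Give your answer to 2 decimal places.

Initially, 241 - p = 2p - 50, so 291 = 3p and p = 97, Q = 144.
Since sellers receive the price plus the subsidy, the effective supply curve becomes Qs = 2p + 14.
New equilibrium: 241 - p = 2p + 14 ⇒ 227 = 3p ⇒ p = 227/3 ≈ 75.6667, Q = 496/3 ≈ 165.3333.
%Δp = (75.6667 − 97) / 97 × 100 = -21.99%.

-21.99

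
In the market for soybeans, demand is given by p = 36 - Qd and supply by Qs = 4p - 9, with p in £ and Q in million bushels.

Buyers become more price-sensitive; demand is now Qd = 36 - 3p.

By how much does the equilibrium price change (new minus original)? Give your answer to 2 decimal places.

Initially, 36 - p = 4p - 9, so 45 = 5p and p = 9, Q = 27.
After the shift, demand is Qd = 36 - 3p and supply is Qs = 4p - 9.
Setting them equal: 36 - 3p = 4p - 9 → 45 = 7p, so p = 45/7 ≈ 6.4286 and Q = 117/7 ≈ 16.7143.
Δp = 6.4286 − 9 = -2.57.

-2.57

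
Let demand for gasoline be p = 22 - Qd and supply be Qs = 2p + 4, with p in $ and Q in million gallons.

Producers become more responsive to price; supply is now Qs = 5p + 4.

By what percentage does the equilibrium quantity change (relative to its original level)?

Before the shock: 22 - p = 2p + 4 ⇒ 18 = 3p ⇒ p = 6, Q = 16.
With the change applied: demand Qd = 22 - p, supply Qs = 5p + 4.
Setting them equal: 22 - p = 5p + 4 → 18 = 6p, so p = 3 and Q = 19.
%ΔQ = (19 − 16) / 16 × 100 = +18.75%.

+18.75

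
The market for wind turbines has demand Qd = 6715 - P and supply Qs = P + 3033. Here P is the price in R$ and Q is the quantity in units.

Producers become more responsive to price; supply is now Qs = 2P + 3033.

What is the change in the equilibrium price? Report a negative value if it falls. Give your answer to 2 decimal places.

Before the shock: 6715 - P = P + 3033 ⇒ 3682 = 2P ⇒ P = 1841, Q = 4874.
The new curves are Qd = 6715 - P (demand) and Qs = 2P + 3033 (supply).
Clearing the new market: 6715 - P = 2P + 3033, so P = 3682/3 ≈ 1227.3333 and Q = 16463/3 ≈ 5487.6667.
ΔP = 1227.3333 − 1841 = -613.67.

-613.67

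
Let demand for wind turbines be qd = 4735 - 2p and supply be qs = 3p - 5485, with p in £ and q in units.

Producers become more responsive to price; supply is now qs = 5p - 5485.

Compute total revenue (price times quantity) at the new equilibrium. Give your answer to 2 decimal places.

2649900.00

Initially, 4735 - 2p = 3p - 5485, so 10220 = 5p and p = 2044, q = 647.
The shock moves the curves to qd = 4735 - 2p and qs = 5p - 5485.
Clearing the new market: 4735 - 2p = 5p - 5485, so p = 1460 and q = 1815.
New expenditure = 1460 × 1815 = 2649900.00.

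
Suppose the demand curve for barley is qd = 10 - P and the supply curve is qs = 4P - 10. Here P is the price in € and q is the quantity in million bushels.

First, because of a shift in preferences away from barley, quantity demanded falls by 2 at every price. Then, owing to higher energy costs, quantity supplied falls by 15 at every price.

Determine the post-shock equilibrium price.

Solve the original market: 10 - P = 4P - 10, hence P = 4 and q = 6.
The shock moves the curves to qd = 8 - P and qs = 4P - 25.
Setting them equal: 8 - P = 4P - 25 → 33 = 5P, so P = 6.6 and q = 1.4.

6.6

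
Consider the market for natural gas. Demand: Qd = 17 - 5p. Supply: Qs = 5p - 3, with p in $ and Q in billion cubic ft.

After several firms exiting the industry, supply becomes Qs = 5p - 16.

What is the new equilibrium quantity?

0.5

Original equilibrium: 17 - 5p = 5p - 3 gives 20 = 10p, so p = 2 and Q = 7.
After the shift, demand is Qd = 17 - 5p and supply is Qs = 5p - 16.
Clearing the new market: 17 - 5p = 5p - 16, so p = 3.3 and Q = 0.5.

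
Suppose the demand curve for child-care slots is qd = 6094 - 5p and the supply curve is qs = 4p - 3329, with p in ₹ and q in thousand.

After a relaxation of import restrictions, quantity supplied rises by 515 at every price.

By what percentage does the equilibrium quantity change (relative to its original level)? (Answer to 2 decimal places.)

Solve the original market: 6094 - 5p = 4p - 3329, hence p = 1047 and q = 859.
With the change applied: demand qd = 6094 - 5p, supply qs = 4p - 2814.
Setting them equal: 6094 - 5p = 4p - 2814 → 8908 = 9p, so p = 8908/9 ≈ 989.7778 and q = 10306/9 ≈ 1145.1111.
%Δq = (1145.1111 − 859) / 859 × 100 = +33.31%.

+33.31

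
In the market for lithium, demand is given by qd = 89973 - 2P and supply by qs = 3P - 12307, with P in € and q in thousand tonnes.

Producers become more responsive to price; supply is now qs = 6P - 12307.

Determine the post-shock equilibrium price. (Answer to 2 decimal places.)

Solve the original market: 89973 - 2P = 3P - 12307, hence P = 20456 and q = 49061.
The new curves are qd = 89973 - 2P (demand) and qs = 6P - 12307 (supply).
Setting them equal: 89973 - 2P = 6P - 12307 → 102280 = 8P, so P = 12785 and q = 64403.

12785.00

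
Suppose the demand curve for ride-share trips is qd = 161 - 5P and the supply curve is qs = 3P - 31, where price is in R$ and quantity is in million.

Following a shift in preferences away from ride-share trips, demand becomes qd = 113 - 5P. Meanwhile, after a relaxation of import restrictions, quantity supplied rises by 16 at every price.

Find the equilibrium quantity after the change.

33

Before the shock: 161 - 5P = 3P - 31 ⇒ 192 = 8P ⇒ P = 24, q = 41.
With the change applied: demand qd = 113 - 5P, supply qs = 3P - 15.
New equilibrium: 113 - 5P = 3P - 15 ⇒ 128 = 8P ⇒ P = 16, q = 33.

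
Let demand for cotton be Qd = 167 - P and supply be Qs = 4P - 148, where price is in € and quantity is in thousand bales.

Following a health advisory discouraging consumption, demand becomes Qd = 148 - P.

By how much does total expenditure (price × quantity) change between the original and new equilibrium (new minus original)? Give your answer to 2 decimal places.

-1295.04

Initially, 167 - P = 4P - 148, so 315 = 5P and P = 63, Q = 104.
The shock moves the curves to Qd = 148 - P and Qs = 4P - 148.
New equilibrium: 148 - P = 4P - 148 ⇒ 296 = 5P ⇒ P = 59.2, Q = 88.8.
Expenditure moves from 63×104 = 6552 to 59.2×88.8 = 5256.96; change = -1295.04.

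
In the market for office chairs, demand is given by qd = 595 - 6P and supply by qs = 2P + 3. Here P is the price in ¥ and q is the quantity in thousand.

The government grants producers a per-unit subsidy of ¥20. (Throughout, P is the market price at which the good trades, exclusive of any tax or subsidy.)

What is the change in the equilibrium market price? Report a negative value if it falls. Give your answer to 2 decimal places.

Initially, 595 - 6P = 2P + 3, so 592 = 8P and P = 74, q = 151.
Since sellers receive the price plus the subsidy, the effective supply curve becomes qs = 2P + 43.
Setting them equal: 595 - 6P = 2P + 43 → 552 = 8P, so P = 69 and q = 181.
ΔP = 69 − 74 = -5.00.

-5.00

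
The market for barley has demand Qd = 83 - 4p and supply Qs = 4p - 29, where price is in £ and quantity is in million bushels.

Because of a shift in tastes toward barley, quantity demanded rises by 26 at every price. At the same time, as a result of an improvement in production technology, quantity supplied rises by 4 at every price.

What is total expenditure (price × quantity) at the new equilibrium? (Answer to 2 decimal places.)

703.50

Before the shock: 83 - 4p = 4p - 29 ⇒ 112 = 8p ⇒ p = 14, Q = 27.
After the shift, demand is Qd = 109 - 4p and supply is Qs = 4p - 25.
Clearing the new market: 109 - 4p = 4p - 25, so p = 16.75 and Q = 42.
New expenditure = 16.75 × 42 = 703.50.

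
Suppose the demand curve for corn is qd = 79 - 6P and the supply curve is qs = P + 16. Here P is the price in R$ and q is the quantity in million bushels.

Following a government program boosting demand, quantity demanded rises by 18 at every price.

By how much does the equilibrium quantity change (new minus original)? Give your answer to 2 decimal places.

Original equilibrium: 79 - 6P = P + 16 gives 63 = 7P, so P = 9 and q = 25.
With the change applied: demand qd = 97 - 6P, supply qs = P + 16.
New equilibrium: 97 - 6P = P + 16 ⇒ 81 = 7P ⇒ P = 81/7 ≈ 11.5714, q = 193/7 ≈ 27.5714.
Δq = 27.5714 − 25 = +2.57.

+2.57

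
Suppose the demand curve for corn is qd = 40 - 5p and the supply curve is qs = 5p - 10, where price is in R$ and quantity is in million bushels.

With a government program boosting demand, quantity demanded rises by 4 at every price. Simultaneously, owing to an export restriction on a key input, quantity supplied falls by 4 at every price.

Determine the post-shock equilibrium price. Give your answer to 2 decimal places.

Initially, 40 - 5p = 5p - 10, so 50 = 10p and p = 5, q = 15.
The new curves are qd = 44 - 5p (demand) and qs = 5p - 14 (supply).
Clearing the new market: 44 - 5p = 5p - 14, so p = 5.8 and q = 15.

5.80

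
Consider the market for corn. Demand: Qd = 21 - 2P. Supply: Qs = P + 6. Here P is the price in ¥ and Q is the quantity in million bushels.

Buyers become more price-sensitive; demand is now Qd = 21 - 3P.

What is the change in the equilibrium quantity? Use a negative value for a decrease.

-1.25

Original equilibrium: 21 - 2P = P + 6 gives 15 = 3P, so P = 5 and Q = 11.
The shock moves the curves to Qd = 21 - 3P and Qs = P + 6.
New equilibrium: 21 - 3P = P + 6 ⇒ 15 = 4P ⇒ P = 3.75, Q = 9.75.
ΔQ = 9.75 − 11 = -1.25.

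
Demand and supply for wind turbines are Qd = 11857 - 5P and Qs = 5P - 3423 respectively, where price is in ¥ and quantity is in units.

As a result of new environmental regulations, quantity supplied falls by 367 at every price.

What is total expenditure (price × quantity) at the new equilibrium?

Original equilibrium: 11857 - 5P = 5P - 3423 gives 15280 = 10P, so P = 1528 and Q = 4217.
After the shift, demand is Qd = 11857 - 5P and supply is Qs = 5P - 3790.
Clearing the new market: 11857 - 5P = 5P - 3790, so P = 1564.7 and Q = 4033.5.
New expenditure = 1564.7 × 4033.5 = 6311217.45.

6311217.45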